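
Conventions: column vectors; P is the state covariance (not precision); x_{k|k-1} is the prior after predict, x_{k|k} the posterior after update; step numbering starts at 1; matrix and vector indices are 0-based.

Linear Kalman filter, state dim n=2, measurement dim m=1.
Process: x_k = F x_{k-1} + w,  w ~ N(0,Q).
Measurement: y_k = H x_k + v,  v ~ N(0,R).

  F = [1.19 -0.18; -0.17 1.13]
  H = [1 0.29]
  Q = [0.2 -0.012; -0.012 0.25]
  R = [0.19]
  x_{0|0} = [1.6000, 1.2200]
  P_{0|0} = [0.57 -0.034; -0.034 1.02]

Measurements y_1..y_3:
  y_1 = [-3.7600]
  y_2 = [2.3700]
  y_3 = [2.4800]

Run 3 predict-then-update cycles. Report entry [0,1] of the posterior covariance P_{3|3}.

step 1: x^-=[1.6844, 1.1066]  P^-=[1.0548 -0.3815; -0.3815 1.5820]  S=[1.1565]  K=[0.8164; 0.0668]  nu=[-5.7653]  x^+=[-3.0221, 0.7216]  P^+=[0.2840 -0.4446; -0.4446 1.5768]
step 2: x^-=[-3.7262, 1.3292]  P^-=[0.8438 -1.0016; -1.0016 2.4425]  S=[0.6582]  K=[0.8406; -0.4456]  nu=[5.7108]  x^+=[1.0741, -1.2156]  P^+=[0.3787 -0.7551; -0.7551 2.3118]
step 3: x^-=[1.4970, -1.5562]  P^-=[1.1346 -1.5973; -1.5973 3.5029]  S=[0.6928]  K=[0.9691; -0.8392]  nu=[1.4343]  x^+=[2.8870, -2.7599]  P^+=[0.4839 -1.0338; -1.0338 3.0150]

P_post[0,1] = -1.0338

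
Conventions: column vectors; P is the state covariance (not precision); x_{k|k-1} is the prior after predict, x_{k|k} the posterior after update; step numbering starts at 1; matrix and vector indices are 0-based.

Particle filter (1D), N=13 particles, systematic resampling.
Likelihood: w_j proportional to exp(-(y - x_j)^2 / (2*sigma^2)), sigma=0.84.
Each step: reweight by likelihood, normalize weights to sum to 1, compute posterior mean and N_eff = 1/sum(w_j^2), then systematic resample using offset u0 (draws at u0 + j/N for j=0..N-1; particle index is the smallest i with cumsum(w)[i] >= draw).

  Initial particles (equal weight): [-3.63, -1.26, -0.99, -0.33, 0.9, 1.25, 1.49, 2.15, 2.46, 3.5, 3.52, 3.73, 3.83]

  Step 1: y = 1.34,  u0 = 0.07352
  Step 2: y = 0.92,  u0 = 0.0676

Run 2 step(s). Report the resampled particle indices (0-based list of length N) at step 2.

resampled_idx = [0, 1, 2, 2, 3, 4, 4, 5, 6, 7, 8, 9, 11]

step 1: w=[0.0000, 0.0020, 0.0051, 0.0333, 0.2096, 0.2391, 0.2367, 0.1511, 0.0989, 0.0088, 0.0083, 0.0042, 0.0030]  mean=1.4766  Neff=5.2353  idx=[4, 4, 4, 5, 5, 5, 6, 6, 6, 7, 7, 8, 11]
step 2: w=[0.1107, 0.1107, 0.1107, 0.1025, 0.1025, 0.1025, 0.0879, 0.0879, 0.0879, 0.0379, 0.0379, 0.0206, 0.0004]  mean=1.2913  Neff=10.5562  idx=[0, 1, 2, 2, 3, 4, 4, 5, 6, 7, 8, 9, 11]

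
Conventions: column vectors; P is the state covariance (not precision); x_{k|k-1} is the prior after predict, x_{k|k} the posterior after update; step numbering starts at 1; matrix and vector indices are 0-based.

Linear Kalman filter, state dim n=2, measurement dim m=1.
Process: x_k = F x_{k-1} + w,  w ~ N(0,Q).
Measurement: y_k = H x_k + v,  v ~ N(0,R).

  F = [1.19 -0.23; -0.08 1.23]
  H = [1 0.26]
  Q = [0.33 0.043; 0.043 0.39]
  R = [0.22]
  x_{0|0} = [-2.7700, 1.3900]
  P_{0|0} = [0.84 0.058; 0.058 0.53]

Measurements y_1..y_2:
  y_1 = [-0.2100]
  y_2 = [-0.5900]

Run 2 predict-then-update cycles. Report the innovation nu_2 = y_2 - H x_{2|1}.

innov = [0.5659]

step 1: x^-=[-3.6160, 1.9313]  P^-=[1.5158 -0.1009; -0.1009 1.1858]  S=[1.7635]  K=[0.8447; 0.1176]  nu=[2.9039]  x^+=[-1.1632, 2.2728]  P^+=[0.2576 -0.2761; -0.2761 1.1614]
step 2: x^-=[-1.9069, 2.8885]  P^-=[0.9074 -0.7193; -0.7193 2.2031]  S=[0.9023]  K=[0.7984; -0.1624]  nu=[0.5659]  x^+=[-1.4551, 2.7967]  P^+=[0.3323 -0.6023; -0.6023 2.1793]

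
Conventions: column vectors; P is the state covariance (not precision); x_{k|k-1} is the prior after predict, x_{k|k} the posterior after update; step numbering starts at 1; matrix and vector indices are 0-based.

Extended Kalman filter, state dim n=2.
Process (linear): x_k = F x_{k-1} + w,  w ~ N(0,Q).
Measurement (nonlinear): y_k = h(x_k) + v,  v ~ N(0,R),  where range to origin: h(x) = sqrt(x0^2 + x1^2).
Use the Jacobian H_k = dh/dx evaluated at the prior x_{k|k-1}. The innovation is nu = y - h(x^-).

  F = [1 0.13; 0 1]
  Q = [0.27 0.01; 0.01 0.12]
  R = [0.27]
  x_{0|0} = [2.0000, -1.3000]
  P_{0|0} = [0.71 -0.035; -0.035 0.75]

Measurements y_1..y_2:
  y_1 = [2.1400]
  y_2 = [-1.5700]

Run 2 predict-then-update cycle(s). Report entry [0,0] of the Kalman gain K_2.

K[0,0] = 0.5837

step 1: x^-=[1.8310, -1.3000]  P^-=[0.9836 0.0725; 0.0725 0.8700]  H_jac=[0.8154 -0.5789]  S=[1.1471]  K=[0.6626; -0.3875]  nu=[-0.1056]  x^+=[1.7611, -1.2591]  P^+=[0.4800 0.3670; 0.3670 0.6977]
step 2: x^-=[1.5974, -1.2591]  P^-=[0.8572 0.4677; 0.4677 0.8177]  H_jac=[0.7854 -0.6190]  S=[0.6573]  K=[0.5837; -0.2112]  nu=[-3.6039]  x^+=[-0.5064, -0.4978]  P^+=[0.6333 0.5488; 0.5488 0.7884]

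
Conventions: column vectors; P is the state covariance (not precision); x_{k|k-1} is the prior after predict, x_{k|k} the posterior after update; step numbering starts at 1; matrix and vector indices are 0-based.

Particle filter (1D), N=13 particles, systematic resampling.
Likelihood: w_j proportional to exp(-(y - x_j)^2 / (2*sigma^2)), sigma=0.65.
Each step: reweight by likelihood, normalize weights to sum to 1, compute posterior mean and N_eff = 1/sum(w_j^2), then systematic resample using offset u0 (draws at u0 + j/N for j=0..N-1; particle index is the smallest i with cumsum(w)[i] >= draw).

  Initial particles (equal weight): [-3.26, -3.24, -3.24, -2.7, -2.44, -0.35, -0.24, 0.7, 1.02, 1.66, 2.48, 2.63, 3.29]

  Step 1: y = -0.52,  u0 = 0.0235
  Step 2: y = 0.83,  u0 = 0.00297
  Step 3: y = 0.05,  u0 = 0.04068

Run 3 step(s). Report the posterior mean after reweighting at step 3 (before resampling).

post_mean = -0.1203

step 1: w=[0.0001, 0.0001, 0.0001, 0.0017, 0.0060, 0.4536, 0.4278, 0.0806, 0.0284, 0.0017, 0.0000, 0.0000, 0.0000]  mean=-0.1931  Neff=2.5245  idx=[5, 5, 5, 5, 5, 5, 6, 6, 6, 6, 6, 6, 7]
step 2: w=[0.0523, 0.0523, 0.0523, 0.0523, 0.0523, 0.0523, 0.0700, 0.0700, 0.0700, 0.0700, 0.0700, 0.0700, 0.2662]  mean=-0.0243  Neff=8.5716  idx=[0, 1, 3, 4, 5, 7, 8, 9, 10, 11, 12, 12, 12]
step 3: w=[0.0789, 0.0789, 0.0789, 0.0789, 0.0789, 0.0864, 0.0864, 0.0864, 0.0864, 0.0864, 0.0579, 0.0579, 0.0579]  mean=-0.1203  Neff=12.7423  idx=[0, 1, 2, 3, 4, 5, 6, 7, 8, 8, 9, 11, 12]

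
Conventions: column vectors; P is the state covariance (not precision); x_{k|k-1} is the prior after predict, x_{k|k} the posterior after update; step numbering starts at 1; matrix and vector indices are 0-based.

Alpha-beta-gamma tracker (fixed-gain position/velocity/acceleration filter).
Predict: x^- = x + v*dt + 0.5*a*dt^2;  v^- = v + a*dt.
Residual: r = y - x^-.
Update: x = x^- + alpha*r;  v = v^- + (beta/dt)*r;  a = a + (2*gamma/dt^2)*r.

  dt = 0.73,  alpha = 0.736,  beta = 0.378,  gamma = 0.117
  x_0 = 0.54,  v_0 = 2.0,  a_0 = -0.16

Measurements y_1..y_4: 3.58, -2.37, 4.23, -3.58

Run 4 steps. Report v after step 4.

v_post = -3.2359

step 1: x_pred=1.9574  r=1.6226  x^+=3.1516  v^+=2.7234  a^+=0.5525
step 2: x_pred=5.2869  r=-7.6569  x^+=-0.3486  v^+=-0.8381  a^+=-2.8097
step 3: x_pred=-1.7090  r=5.9390  x^+=2.6621  v^+=0.1861  a^+=-0.2018
step 4: x_pred=2.7442  r=-6.3242  x^+=-1.9104  v^+=-3.2359  a^+=-2.9788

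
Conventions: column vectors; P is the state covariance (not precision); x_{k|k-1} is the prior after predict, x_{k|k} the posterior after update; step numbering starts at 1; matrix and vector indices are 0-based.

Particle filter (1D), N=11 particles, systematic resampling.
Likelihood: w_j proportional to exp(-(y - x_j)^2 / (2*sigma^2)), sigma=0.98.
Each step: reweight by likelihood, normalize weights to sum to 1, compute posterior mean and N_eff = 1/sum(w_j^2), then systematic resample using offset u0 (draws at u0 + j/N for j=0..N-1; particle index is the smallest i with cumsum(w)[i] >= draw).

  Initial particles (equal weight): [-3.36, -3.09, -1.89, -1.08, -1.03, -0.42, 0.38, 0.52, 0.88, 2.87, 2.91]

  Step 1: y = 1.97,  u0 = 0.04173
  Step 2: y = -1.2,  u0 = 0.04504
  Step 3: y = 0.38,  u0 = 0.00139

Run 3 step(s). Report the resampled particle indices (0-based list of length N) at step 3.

step 1: w=[0.0000, 0.0000, 0.0002, 0.0032, 0.0037, 0.0205, 0.1074, 0.1340, 0.2157, 0.2626, 0.2528]  mean=1.7735  Neff=4.7770  idx=[6, 6, 7, 8, 8, 9, 9, 9, 10, 10, 10]
step 2: w=[0.2808, 0.2808, 0.2208, 0.1083, 0.1083, 0.0002, 0.0002, 0.0002, 0.0002, 0.0002, 0.0002]  mean=0.5218  Neff=4.3498  idx=[0, 0, 0, 1, 1, 1, 2, 2, 2, 3, 4]
step 3: w=[0.0932, 0.0932, 0.0932, 0.0932, 0.0932, 0.0932, 0.0923, 0.0923, 0.0923, 0.0819, 0.0819]  mean=0.5006  Neff=10.9756  idx=[0, 0, 1, 2, 3, 4, 5, 6, 7, 8, 9]

resampled_idx = [0, 0, 1, 2, 3, 4, 5, 6, 7, 8, 9]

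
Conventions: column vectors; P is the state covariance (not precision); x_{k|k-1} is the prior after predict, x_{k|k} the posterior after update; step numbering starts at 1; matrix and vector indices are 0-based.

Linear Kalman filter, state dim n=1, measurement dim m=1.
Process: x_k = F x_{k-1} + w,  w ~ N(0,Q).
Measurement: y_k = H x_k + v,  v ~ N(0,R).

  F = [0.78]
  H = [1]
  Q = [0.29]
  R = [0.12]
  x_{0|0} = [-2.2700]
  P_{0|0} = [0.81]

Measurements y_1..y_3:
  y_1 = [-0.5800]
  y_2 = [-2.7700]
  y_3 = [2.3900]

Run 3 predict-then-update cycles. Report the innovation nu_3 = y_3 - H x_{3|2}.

step 1: x^-=[-1.7706]  P^-=[0.7828]  S=[0.9028]  K=[0.8671]  nu=[1.1906]  x^+=[-0.7383]  P^+=[0.1040]
step 2: x^-=[-0.5758]  P^-=[0.3533]  S=[0.4733]  K=[0.7465]  nu=[-2.1942]  x^+=[-2.2137]  P^+=[0.0896]
step 3: x^-=[-1.7267]  P^-=[0.3445]  S=[0.4645]  K=[0.7417]  nu=[4.1167]  x^+=[1.3265]  P^+=[0.0890]

innov = [4.1167]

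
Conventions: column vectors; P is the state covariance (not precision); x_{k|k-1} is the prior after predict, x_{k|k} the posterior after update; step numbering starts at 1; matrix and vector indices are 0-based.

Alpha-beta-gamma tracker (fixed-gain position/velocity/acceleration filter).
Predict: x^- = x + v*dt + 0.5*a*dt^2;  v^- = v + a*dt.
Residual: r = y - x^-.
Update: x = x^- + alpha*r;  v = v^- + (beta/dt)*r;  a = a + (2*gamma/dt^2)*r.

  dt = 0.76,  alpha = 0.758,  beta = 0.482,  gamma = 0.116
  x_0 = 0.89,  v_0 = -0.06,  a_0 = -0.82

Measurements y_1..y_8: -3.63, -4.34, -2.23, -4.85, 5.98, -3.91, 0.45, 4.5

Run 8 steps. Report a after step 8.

a_post = 0.7998

step 1: x_pred=0.6076  r=-4.2376  x^+=-2.6045  v^+=-3.3707  a^+=-2.5221
step 2: x_pred=-5.8946  r=1.5546  x^+=-4.7162  v^+=-4.3015  a^+=-1.8976
step 3: x_pred=-8.5334  r=6.3034  x^+=-3.7554  v^+=-1.7460  a^+=0.6342
step 4: x_pred=-4.8993  r=0.0493  x^+=-4.8619  v^+=-1.2328  a^+=0.6540
step 5: x_pred=-5.6100  r=11.5900  x^+=3.1752  v^+=6.6147  a^+=5.3092
step 6: x_pred=9.7357  r=-13.6457  x^+=-0.6077  v^+=1.9955  a^+=-0.1717
step 7: x_pred=0.8592  r=-0.4092  x^+=0.5490  v^+=1.6054  a^+=-0.3361
step 8: x_pred=1.6721  r=2.8279  x^+=3.8156  v^+=3.1435  a^+=0.7998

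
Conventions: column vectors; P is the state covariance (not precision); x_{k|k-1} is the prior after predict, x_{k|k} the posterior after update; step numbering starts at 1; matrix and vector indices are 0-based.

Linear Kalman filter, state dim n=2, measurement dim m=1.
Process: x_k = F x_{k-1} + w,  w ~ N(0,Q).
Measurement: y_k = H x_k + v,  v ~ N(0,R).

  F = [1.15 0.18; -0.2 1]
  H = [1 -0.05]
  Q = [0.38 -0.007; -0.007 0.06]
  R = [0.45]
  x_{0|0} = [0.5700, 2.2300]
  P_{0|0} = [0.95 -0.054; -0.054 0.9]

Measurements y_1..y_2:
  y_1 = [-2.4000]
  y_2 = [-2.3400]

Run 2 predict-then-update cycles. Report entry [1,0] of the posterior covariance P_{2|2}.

P_post[1,0] = 0.0718

step 1: x^-=[1.0569, 2.1160]  P^-=[1.6432 -0.1237; -0.1237 1.0196]  S=[2.1081]  K=[0.7824; -0.0828]  nu=[-3.3511]  x^+=[-1.5650, 2.3936]  P^+=[0.3527 0.0130; 0.0130 1.0051]
step 2: x^-=[-1.3689, 2.7066]  P^-=[0.8844 0.1073; 0.1073 1.0741]  S=[1.3264]  K=[0.6627; 0.0404]  nu=[-0.8358]  x^+=[-1.9228, 2.6729]  P^+=[0.3018 0.0718; 0.0718 1.0719]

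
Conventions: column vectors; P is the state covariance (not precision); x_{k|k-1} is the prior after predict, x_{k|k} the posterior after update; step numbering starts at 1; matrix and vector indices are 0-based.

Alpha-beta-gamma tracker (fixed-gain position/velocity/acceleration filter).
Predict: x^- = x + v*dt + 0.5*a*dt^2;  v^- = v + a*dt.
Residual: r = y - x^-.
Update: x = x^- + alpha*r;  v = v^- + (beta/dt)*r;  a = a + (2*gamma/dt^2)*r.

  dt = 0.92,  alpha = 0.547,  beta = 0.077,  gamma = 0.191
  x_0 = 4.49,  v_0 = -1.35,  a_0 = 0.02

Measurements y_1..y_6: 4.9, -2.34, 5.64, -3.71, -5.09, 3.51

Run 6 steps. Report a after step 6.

a_post = 2.8999

step 1: x_pred=3.2565  r=1.6435  x^+=4.1555  v^+=-1.1940  a^+=0.7618
step 2: x_pred=3.3793  r=-5.7193  x^+=0.2509  v^+=-0.9719  a^+=-1.8195
step 3: x_pred=-1.4133  r=7.0533  x^+=2.4449  v^+=-2.0555  a^+=1.3638
step 4: x_pred=1.1309  r=-4.8409  x^+=-1.5171  v^+=-1.2060  a^+=-0.8210
step 5: x_pred=-2.9740  r=-2.1160  x^+=-4.1315  v^+=-2.1384  a^+=-1.7760
step 6: x_pred=-6.8504  r=10.3604  x^+=-1.1833  v^+=-2.9052  a^+=2.8999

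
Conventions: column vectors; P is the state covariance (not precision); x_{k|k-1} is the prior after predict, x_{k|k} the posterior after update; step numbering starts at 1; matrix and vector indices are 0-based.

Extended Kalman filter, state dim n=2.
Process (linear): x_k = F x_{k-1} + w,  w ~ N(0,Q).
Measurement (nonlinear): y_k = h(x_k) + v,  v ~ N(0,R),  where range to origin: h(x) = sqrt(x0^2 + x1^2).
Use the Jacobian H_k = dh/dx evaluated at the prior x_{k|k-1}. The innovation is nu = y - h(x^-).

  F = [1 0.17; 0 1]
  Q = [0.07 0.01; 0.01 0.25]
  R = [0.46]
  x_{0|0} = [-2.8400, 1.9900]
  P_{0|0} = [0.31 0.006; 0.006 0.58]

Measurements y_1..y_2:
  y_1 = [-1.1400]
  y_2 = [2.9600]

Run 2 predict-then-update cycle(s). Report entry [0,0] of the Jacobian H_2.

step 1: x^-=[-2.5017, 1.9900]  P^-=[0.3988 0.1146; 0.1146 0.8300]  H_jac=[-0.7826 0.6225]  S=[0.9142]  K=[-0.2633; 0.4671]  nu=[-4.3367]  x^+=[-1.3597, -0.0355]  P^+=[0.3354 0.2271; 0.2271 0.6306]
step 2: x^-=[-1.3657, -0.0355]  P^-=[0.5008 0.3442; 0.3442 0.8806]  H_jac=[-0.9997 -0.0260]  S=[0.9790]  K=[-0.5205; -0.3749]  nu=[1.5938]  x^+=[-2.1954, -0.6330]  P^+=[0.2356 0.1532; 0.1532 0.7430]

H_jac[0,0] = -0.9997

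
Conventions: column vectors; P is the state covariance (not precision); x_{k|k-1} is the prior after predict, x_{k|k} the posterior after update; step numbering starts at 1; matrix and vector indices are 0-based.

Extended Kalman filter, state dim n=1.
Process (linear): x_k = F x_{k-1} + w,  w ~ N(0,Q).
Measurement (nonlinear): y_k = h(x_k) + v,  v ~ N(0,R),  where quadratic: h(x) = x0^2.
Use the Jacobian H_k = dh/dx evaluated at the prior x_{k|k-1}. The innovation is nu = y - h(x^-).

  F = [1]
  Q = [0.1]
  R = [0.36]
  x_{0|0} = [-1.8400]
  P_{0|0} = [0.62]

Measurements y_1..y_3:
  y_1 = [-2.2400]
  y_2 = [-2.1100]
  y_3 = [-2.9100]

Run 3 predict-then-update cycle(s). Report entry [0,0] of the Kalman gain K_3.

step 1: x^-=[-1.8400]  P^-=[0.7200]  H_jac=[-3.6800]  S=[10.1105]  K=[-0.2621]  nu=[-5.6256]  x^+=[-0.3657]  P^+=[0.0256]
step 2: x^-=[-0.3657]  P^-=[0.1256]  H_jac=[-0.7315]  S=[0.4272]  K=[-0.2151]  nu=[-2.2438]  x^+=[0.1169]  P^+=[0.1059]
step 3: x^-=[0.1169]  P^-=[0.2059]  H_jac=[0.2338]  S=[0.3713]  K=[0.1297]  nu=[-2.9237]  x^+=[-0.2622]  P^+=[0.1996]

K[0,0] = 0.1297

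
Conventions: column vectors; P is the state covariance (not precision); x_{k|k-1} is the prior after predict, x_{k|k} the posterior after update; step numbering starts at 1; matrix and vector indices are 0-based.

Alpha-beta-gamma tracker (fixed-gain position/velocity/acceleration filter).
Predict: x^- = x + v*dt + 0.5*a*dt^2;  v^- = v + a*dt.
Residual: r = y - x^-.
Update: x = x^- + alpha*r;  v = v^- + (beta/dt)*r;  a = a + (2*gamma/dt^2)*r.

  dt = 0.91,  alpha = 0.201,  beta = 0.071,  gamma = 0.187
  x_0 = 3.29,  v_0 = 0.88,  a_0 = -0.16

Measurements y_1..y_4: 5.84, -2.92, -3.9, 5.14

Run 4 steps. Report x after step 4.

step 1: x_pred=4.0246  r=1.8154  x^+=4.3895  v^+=0.8760  a^+=0.6599
step 2: x_pred=5.4599  r=-8.3799  x^+=3.7755  v^+=0.8228  a^+=-3.1247
step 3: x_pred=3.2304  r=-7.1304  x^+=1.7972  v^+=-2.5771  a^+=-6.3451
step 4: x_pred=-3.1751  r=8.3151  x^+=-1.5038  v^+=-7.7024  a^+=-2.5897

x_post = -1.5038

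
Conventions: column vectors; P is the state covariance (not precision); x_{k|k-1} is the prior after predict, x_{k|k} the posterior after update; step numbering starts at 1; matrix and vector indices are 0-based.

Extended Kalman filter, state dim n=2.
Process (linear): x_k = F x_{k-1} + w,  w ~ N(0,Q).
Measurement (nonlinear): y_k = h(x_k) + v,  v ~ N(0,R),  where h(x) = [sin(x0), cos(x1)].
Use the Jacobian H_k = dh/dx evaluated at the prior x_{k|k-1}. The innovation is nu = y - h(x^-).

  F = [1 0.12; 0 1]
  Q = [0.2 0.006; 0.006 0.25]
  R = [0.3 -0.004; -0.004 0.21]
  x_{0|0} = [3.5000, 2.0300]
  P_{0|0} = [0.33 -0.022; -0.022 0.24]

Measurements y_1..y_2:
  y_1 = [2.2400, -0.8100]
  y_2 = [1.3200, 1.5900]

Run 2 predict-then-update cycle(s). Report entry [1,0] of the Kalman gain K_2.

step 1: x^-=[3.7436, 2.0300]  P^-=[0.5282 0.0128; 0.0128 0.4900]  H_jac=[-0.8242 0.0000; 0.0000 -0.8964]  S=[0.6588 0.0055; 0.0055 0.6037]  K=[-0.6607 -0.0130; -0.0100 -0.7274]  nu=[2.8063, -0.3668]  x^+=[1.8943, 2.2688]  P^+=[0.2404 0.0001; 0.0001 0.1704]
step 2: x^-=[2.1666, 2.2688]  P^-=[0.4429 0.0265; 0.0265 0.4204]  H_jac=[-0.5611 0.0000; 0.0000 -0.7661]  S=[0.4395 0.0074; 0.0074 0.4567]  K=[-0.5649 -0.0354; -0.0220 -0.7048]  nu=[0.4923, 2.2327]  x^+=[1.8095, 0.6844]  P^+=[0.3018 0.0067; 0.0067 0.1931]

K[1,0] = -0.0220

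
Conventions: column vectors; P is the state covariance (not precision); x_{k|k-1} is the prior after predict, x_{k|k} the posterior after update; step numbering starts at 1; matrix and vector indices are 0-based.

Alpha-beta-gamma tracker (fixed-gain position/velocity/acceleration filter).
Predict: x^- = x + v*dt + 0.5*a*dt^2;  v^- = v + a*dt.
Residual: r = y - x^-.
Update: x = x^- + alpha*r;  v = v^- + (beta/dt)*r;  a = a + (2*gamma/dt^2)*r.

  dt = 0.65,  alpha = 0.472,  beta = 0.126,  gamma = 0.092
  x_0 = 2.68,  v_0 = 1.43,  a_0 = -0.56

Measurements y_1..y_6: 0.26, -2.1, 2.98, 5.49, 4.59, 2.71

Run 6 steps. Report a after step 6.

a_post = 3.6135

step 1: x_pred=3.4912  r=-3.2312  x^+=1.9661  v^+=0.4396  a^+=-1.9672
step 2: x_pred=1.8363  r=-3.9363  x^+=-0.0216  v^+=-1.6021  a^+=-3.6815
step 3: x_pred=-1.8407  r=4.8207  x^+=0.4347  v^+=-3.0605  a^+=-1.5820
step 4: x_pred=-1.8889  r=7.3789  x^+=1.5940  v^+=-2.6585  a^+=1.6315
step 5: x_pred=0.2106  r=4.3794  x^+=2.2777  v^+=-0.7491  a^+=3.5387
step 6: x_pred=2.5383  r=0.1717  x^+=2.6194  v^+=1.5844  a^+=3.6135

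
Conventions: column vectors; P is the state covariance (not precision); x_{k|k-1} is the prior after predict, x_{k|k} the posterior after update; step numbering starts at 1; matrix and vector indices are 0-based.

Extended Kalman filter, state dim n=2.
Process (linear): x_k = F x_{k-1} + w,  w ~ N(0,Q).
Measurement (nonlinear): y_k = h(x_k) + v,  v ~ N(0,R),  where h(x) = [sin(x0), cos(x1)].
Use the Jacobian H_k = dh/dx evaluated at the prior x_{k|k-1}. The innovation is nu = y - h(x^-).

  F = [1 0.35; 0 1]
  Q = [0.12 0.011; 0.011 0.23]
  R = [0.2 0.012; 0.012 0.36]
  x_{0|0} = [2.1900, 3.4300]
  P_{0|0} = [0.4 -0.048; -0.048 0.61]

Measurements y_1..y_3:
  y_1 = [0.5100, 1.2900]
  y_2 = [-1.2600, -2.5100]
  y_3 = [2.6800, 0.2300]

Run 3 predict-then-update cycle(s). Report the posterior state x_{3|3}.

step 1: x^-=[3.3905, 3.4300]  P^-=[0.5611 0.1765; 0.1765 0.8400]  H_jac=[-0.9692 0.0000; 0.0000 0.2844]  S=[0.7271 -0.0367; -0.0367 0.4280]  K=[-0.7453 0.0535; -0.2080 0.5405]  nu=[0.7563, 2.2487]  x^+=[2.9471, 4.4880]  P^+=[0.1531 0.0362; 0.0362 0.6753]
step 2: x^-=[4.5179, 4.4880]  P^-=[0.3812 0.2836; 0.2836 0.9053]  H_jac=[-0.1933 0.0000; 0.0000 0.9749]  S=[0.2142 -0.0414; -0.0414 1.2205]  K=[-0.3021 0.2163; -0.1167 0.7192]  nu=[-0.2789, -2.2875]  x^+=[4.1074, 2.8754]  P^+=[0.2992 0.0761; 0.0761 0.2641]
step 3: x^-=[5.1138, 2.8754]  P^-=[0.5048 0.1796; 0.1796 0.4941]  H_jac=[0.3907 0.0000; 0.0000 -0.2631]  S=[0.2771 -0.0065; -0.0065 0.3942]  K=[0.7093 -0.1082; 0.2457 -0.3257]  nu=[3.6005, 1.1948]  x^+=[7.5385, 3.3707]  P^+=[0.3598 0.1157; 0.1157 0.4346]

x_post = [7.5385, 3.3707]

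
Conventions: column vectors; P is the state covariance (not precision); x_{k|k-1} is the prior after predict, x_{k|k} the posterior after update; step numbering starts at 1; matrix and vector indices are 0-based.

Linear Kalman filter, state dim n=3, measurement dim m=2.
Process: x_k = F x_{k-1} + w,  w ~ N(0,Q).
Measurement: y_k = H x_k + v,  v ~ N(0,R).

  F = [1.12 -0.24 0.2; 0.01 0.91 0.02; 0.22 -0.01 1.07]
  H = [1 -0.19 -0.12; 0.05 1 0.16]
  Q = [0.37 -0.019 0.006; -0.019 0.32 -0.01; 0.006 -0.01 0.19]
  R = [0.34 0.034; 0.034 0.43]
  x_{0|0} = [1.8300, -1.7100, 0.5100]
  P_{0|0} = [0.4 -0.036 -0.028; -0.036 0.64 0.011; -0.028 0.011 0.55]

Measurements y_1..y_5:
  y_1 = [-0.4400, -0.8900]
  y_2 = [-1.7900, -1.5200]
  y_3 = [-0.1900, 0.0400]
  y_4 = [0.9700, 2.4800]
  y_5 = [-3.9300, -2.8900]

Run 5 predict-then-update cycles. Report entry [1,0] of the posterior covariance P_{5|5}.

step 1: x^-=[2.5620, -1.5276, 0.9654]  P^-=[0.9364 -0.1874 0.1885; -0.1874 0.8500 -0.0001; 0.1885 -0.0001 0.8259]  S=[1.3449 -0.2532; -0.2532 1.2877]  K=[0.7162 0.0550; -0.1418 0.6249; 0.0905 0.1276]  nu=[-3.1764, 0.3550]  x^+=[0.3065, -0.8553, 0.7233]  P^+=[0.2625 0.0162 0.1167; 0.0162 0.2752 -0.0758; 0.1167 -0.0758 0.7997]
step 2: x^-=[0.6932, -0.7608, 0.8499]  P^-=[0.7979 -0.0671 0.4060; -0.0671 0.5458 -0.0636; 0.4060 -0.0636 1.1748]  S=[1.0997 -0.0467; -0.0467 0.9873]  K=[0.6959 0.0712; -0.1257 0.5332; 0.2587 0.1587]  nu=[-2.5257, -0.9299]  x^+=[-1.1307, -0.9391, 0.0488]  P^+=[0.2650 0.0086 0.2029; 0.0086 0.2415 -0.1059; 0.2029 -0.1059 1.0801]
step 3: x^-=[-1.0312, -0.8649, -0.1871]  P^-=[0.8560 -0.0696 0.5819; -0.0696 0.5168 -0.0868; 0.5819 -0.0868 1.5372]  S=[1.1196 -0.0171; -0.0171 0.9629]  K=[0.7152 0.0816; -0.1326 0.5163; 0.3728 0.2021]  nu=[0.6544, 0.9864]  x^+=[-0.4826, -0.4424, 0.2562]  P^+=[0.2788 0.0022 0.2705; 0.0022 0.2381 -0.1291; 0.2705 -0.1291 1.3449]
step 4: x^-=[-0.3831, -0.4023, 0.1724]  P^-=[0.9197 -0.0765 0.7324; -0.0765 0.5132 -0.1039; 0.7324 -0.1039 1.8733]  S=[1.1537 -0.0009; -0.0009 0.9642]  K=[0.7336 0.0905; -0.1396 0.5109; 0.4573 0.2415]  nu=[1.2974, 2.8738]  x^+=[0.8288, 0.8847, 1.4595]  P^+=[0.2910 -0.0026 0.3245; -0.0026 0.2389 -0.1490; 0.3245 -0.1490 1.5761]
step 5: x^-=[1.0078, 0.8425, 1.7352]  P^-=[0.9729 -0.0828 0.8574; -0.0828 0.5131 -0.1185; 0.8574 -0.1185 2.1645]  S=[1.1828 0.0115; 0.0115 0.9685]  K=[0.7479 0.0976; -0.1453 0.5077; 0.5217 0.2733]  nu=[-4.5695, -4.0606]  x^+=[-2.8057, -0.5551, -1.7585]  P^+=[0.3004 -0.0064 0.3672; -0.0064 0.2402 -0.1658; 0.3672 -0.1658 1.7670]

P_post[1,0] = -0.0064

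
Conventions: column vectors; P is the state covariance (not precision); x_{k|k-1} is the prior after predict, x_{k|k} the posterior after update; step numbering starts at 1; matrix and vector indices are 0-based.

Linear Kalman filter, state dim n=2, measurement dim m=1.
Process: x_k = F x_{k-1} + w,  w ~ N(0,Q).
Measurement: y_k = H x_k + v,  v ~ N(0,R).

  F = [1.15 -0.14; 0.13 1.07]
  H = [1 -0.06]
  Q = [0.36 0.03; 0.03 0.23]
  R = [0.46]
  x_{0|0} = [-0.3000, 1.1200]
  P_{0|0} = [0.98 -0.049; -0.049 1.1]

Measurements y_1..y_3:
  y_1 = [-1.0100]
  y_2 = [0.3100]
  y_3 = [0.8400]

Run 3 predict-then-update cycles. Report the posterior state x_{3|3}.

x_post = [0.4400, 0.7112]

step 1: x^-=[-0.5018, 1.1594]  P^-=[1.6934 -0.0477; -0.0477 1.4923]  S=[2.1645]  K=[0.7837; -0.0634]  nu=[-0.4386]  x^+=[-0.8455, 1.1872]  P^+=[0.3641 0.0599; 0.0599 1.4836]
step 2: x^-=[-1.1386, 1.1604]  P^-=[0.8513 -0.0653; -0.0653 1.9514]  S=[1.3262]  K=[0.6449; -0.1375]  nu=[1.5182]  x^+=[-0.1595, 0.9516]  P^+=[0.2998 0.0523; 0.0523 1.9263]
step 3: x^-=[-0.3167, 0.9975]  P^-=[0.7774 -0.1503; -0.1503 2.4551]  S=[1.2642]  K=[0.6220; -0.2354]  nu=[1.2165]  x^+=[0.4400, 0.7112]  P^+=[0.2882 0.0348; 0.0348 2.3850]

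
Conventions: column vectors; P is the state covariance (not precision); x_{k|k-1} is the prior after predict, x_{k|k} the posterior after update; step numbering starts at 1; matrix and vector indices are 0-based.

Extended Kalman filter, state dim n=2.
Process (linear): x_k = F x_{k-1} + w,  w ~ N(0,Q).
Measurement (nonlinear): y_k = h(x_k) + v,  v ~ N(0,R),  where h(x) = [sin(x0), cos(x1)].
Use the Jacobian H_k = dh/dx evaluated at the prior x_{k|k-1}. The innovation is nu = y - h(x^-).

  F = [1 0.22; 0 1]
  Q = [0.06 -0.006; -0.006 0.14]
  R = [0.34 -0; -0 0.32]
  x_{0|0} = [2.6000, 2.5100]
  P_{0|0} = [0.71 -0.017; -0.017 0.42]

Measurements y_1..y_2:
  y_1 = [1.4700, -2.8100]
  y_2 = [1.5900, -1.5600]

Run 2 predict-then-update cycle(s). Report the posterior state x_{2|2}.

x_post = [2.2613, 3.1945]

step 1: x^-=[3.1522, 2.5100]  P^-=[0.7828 0.0694; 0.0694 0.5600]  H_jac=[-0.9999 0.0000; 0.0000 -0.5904]  S=[1.1228 0.0410; 0.0410 0.5152]  K=[-0.6963 -0.0242; -0.0385 -0.6387]  nu=[1.4806, -2.0029]  x^+=[2.1696, 3.7322]  P^+=[0.2368 0.0131; 0.0131 0.3462]
step 2: x^-=[2.9907, 3.7322]  P^-=[0.3193 0.0832; 0.0832 0.4862]  H_jac=[-0.9886 0.0000; 0.0000 0.5569]  S=[0.6521 -0.0458; -0.0458 0.4708]  K=[-0.4804 0.0517; -0.0864 0.5667]  nu=[1.4397, -0.7294]  x^+=[2.2613, 3.1945]  P^+=[0.1652 0.0297; 0.0297 0.3256]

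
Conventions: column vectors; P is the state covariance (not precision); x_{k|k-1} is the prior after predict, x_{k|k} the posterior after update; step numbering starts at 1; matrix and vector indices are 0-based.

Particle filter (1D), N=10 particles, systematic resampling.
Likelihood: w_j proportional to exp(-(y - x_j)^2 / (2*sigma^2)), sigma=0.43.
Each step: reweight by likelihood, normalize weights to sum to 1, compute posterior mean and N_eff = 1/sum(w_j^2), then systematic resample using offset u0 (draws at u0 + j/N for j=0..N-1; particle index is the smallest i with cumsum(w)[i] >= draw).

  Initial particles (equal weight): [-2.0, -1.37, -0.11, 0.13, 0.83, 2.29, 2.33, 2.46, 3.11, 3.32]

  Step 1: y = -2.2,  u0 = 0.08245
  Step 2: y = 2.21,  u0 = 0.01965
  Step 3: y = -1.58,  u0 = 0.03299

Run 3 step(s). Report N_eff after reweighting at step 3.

step 1: w=[0.8525, 0.1475, 0.0000, 0.0000, 0.0000, 0.0000, 0.0000, 0.0000, 0.0000, 0.0000]  mean=-1.9071  Neff=1.3359  idx=[0, 0, 0, 0, 0, 0, 0, 0, 1, 1]
step 2: w=[0.0000, 0.0000, 0.0000, 0.0000, 0.0000, 0.0000, 0.0000, 0.0000, 0.5000, 0.5000]  mean=-1.3700  Neff=2.0000  idx=[8, 8, 8, 8, 8, 9, 9, 9, 9, 9]
step 3: w=[0.1000, 0.1000, 0.1000, 0.1000, 0.1000, 0.1000, 0.1000, 0.1000, 0.1000, 0.1000]  mean=-1.3700  Neff=10.0000  idx=[0, 1, 2, 3, 4, 5, 6, 7, 8, 9]

N_eff = 10.0000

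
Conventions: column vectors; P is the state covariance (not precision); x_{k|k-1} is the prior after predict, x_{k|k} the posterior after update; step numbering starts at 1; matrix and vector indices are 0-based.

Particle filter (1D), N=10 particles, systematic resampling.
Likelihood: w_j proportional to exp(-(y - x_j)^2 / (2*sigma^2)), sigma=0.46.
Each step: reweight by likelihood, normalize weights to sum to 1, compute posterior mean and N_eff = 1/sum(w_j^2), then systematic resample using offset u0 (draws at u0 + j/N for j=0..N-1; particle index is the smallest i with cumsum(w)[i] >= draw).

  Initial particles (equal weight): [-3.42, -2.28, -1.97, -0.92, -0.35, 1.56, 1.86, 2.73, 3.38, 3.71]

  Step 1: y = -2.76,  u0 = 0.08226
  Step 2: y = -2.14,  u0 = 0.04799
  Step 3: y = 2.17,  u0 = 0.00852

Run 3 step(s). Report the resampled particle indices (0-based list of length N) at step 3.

resampled_idx = [7, 7, 7, 7, 8, 8, 8, 9, 9, 9]

step 1: w=[0.3062, 0.4973, 0.1962, 0.0003, 0.0000, 0.0000, 0.0000, 0.0000, 0.0000, 0.0000]  mean=-2.5679  Neff=2.6345  idx=[0, 0, 0, 1, 1, 1, 1, 1, 2, 2]
step 2: w=[0.0031, 0.0031, 0.0031, 0.1424, 0.1424, 0.1424, 0.1424, 0.1424, 0.1393, 0.1393]  mean=-2.2042  Neff=7.1302  idx=[3, 3, 4, 5, 6, 6, 7, 8, 8, 9]
step 3: w=[0.0006, 0.0006, 0.0006, 0.0006, 0.0006, 0.0006, 0.0006, 0.3319, 0.3319, 0.3319]  mean=-1.9713  Neff=3.0259  idx=[7, 7, 7, 7, 8, 8, 8, 9, 9, 9]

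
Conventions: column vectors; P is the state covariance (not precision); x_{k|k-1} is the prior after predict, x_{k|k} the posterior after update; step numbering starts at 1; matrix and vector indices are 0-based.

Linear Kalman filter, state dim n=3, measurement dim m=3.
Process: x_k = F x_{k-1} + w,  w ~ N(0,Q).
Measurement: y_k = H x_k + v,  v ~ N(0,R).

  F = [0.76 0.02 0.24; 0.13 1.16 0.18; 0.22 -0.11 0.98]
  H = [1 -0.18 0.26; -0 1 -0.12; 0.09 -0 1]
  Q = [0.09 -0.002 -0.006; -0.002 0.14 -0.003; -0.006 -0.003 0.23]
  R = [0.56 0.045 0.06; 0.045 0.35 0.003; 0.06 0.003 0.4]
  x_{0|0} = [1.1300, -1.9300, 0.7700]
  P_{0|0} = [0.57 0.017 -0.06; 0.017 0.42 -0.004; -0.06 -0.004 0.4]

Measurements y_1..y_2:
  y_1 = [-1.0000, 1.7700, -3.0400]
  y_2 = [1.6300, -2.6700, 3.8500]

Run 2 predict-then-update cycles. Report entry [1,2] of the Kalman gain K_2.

K[1,2] = 0.0758

step 1: x^-=[1.0050, -1.9533, 1.2155]  P^-=[0.4210 0.0852 0.1333; 0.0852 0.7284 0.0199; 0.1333 0.0199 0.6210]  S=[1.0834 -0.0307 0.3908; -0.0307 1.0826 -0.0454; 0.3908 -0.0454 1.0484]  K=[0.4027 0.0760 0.0165; -0.0445 0.6724 0.0720; 0.0585 -0.0244 0.5809]  nu=[-2.6726, 3.8692, -4.3460]  x^+=[0.1513, 0.4544, -1.5600]  P^+=[0.2356 0.0459 0.0098; 0.0459 0.2364 0.0240; 0.0098 0.0240 0.2349]
step 2: x^-=[-0.2503, 0.2660, -1.5455]  P^-=[0.2449 0.0860 0.0921; 0.0860 0.4941 0.0545; 0.0921 0.0545 0.4667]  S=[0.8643 0.0318 0.2865; 0.0318 0.8377 0.0083; 0.2865 0.0083 0.8853]  K=[0.2776 0.0785 0.0384; -0.0336 0.5825 0.0758; 0.0651 -0.0093 0.5156]  nu=[2.3300, -3.1215, 5.4181]  x^+=[0.3595, -1.2200, 1.4286]  P^+=[0.1643 0.0422 0.0175; 0.0422 0.2057 0.0262; 0.0175 0.0262 0.2085]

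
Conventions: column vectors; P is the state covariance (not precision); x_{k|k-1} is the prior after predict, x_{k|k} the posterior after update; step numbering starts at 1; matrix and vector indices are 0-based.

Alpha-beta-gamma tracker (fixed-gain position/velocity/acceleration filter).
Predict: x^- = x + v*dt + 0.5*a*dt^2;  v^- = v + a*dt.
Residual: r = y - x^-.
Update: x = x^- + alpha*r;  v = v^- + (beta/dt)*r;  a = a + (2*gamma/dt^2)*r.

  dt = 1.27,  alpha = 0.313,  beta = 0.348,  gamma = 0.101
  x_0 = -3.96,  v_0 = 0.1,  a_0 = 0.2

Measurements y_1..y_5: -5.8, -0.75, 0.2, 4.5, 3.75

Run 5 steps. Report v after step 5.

v_post = 3.8352

step 1: x_pred=-3.6717  r=-2.1283  x^+=-4.3379  v^+=-0.2292  a^+=-0.0665
step 2: x_pred=-4.6826  r=3.9326  x^+=-3.4517  v^+=0.7639  a^+=0.4260
step 3: x_pred=-2.1380  r=2.3380  x^+=-1.4062  v^+=1.9455  a^+=0.7188
step 4: x_pred=1.6443  r=2.8557  x^+=2.5381  v^+=3.6409  a^+=1.0764
step 5: x_pred=8.0302  r=-4.2802  x^+=6.6905  v^+=3.8352  a^+=0.5404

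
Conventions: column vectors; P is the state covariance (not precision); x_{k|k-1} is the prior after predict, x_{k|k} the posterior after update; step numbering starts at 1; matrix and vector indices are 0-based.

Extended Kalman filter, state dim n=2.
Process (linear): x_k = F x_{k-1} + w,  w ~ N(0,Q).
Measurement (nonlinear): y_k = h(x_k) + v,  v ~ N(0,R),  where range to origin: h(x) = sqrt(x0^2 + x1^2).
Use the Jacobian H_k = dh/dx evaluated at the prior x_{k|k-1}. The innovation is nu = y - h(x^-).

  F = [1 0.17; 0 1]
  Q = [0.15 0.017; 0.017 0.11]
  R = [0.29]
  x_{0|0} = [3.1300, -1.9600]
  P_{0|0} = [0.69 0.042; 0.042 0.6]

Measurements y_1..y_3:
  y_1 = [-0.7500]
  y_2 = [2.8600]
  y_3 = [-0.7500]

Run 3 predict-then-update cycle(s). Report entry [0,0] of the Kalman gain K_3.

K[0,0] = -0.5984

step 1: x^-=[2.7968, -1.9600]  P^-=[0.8716 0.1610; 0.1610 0.7100]  H_jac=[0.8189 -0.5739]  S=[0.9571]  K=[0.6493; -0.2880]  nu=[-4.1652]  x^+=[0.0924, -0.7605]  P^+=[0.4682 0.3400; 0.3400 0.6306]
step 2: x^-=[-0.0368, -0.7605]  P^-=[0.7520 0.4642; 0.4642 0.7406]  H_jac=[-0.0484 -0.9988]  S=[1.0755]  K=[-0.4649; -0.7087]  nu=[2.0987]  x^+=[-1.0125, -2.2478]  P^+=[0.5195 0.1098; 0.1098 0.2004]
step 3: x^-=[-1.3946, -2.2478]  P^-=[0.7126 0.1609; 0.1609 0.3104]  H_jac=[-0.5272 -0.8497]  S=[0.8564]  K=[-0.5984; -0.4071]  nu=[-3.3953]  x^+=[0.6369, -0.8656]  P^+=[0.4060 -0.0477; -0.0477 0.1685]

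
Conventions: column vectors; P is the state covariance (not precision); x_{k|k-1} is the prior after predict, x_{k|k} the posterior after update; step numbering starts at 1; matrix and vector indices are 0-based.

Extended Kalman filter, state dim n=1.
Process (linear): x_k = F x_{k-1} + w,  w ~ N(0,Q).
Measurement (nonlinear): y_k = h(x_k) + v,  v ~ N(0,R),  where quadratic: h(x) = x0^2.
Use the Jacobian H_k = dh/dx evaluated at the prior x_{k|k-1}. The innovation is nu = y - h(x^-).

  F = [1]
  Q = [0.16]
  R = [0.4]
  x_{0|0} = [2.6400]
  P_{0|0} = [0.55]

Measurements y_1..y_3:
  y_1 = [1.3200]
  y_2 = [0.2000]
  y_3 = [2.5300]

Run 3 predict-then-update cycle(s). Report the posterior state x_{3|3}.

x_post = [1.5021]

step 1: x^-=[2.6400]  P^-=[0.7100]  H_jac=[5.2800]  S=[20.1937]  K=[0.1856]  nu=[-5.6496]  x^+=[1.5912]  P^+=[0.0141]
step 2: x^-=[1.5912]  P^-=[0.1741]  H_jac=[3.1824]  S=[2.1628]  K=[0.2561]  nu=[-2.3319]  x^+=[0.9940]  P^+=[0.0322]
step 3: x^-=[0.9940]  P^-=[0.1922]  H_jac=[1.9879]  S=[1.1595]  K=[0.3295]  nu=[1.5420]  x^+=[1.5021]  P^+=[0.0663]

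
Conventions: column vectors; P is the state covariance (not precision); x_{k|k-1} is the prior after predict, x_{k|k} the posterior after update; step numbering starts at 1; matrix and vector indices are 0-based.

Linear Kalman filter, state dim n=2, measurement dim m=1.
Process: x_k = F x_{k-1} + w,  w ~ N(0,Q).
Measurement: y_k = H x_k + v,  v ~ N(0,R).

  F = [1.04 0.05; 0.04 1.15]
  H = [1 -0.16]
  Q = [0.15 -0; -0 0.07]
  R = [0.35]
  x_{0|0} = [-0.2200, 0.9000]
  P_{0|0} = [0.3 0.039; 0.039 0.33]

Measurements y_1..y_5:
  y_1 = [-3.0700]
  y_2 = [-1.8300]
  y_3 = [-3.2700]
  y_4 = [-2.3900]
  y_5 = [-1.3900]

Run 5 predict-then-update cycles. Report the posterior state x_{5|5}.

x_post = [-1.7435, 1.5015]

step 1: x^-=[-0.1838, 1.0262]  P^-=[0.4794 0.0782; 0.0782 0.5105]  S=[0.8174]  K=[0.5711; -0.0043]  nu=[-2.7220]  x^+=[-1.7384, 1.0379]  P^+=[0.2127 0.0802; 0.0802 0.5105]
step 2: x^-=[-1.7561, 1.1240]  P^-=[0.3897 0.1343; 0.1343 0.7528]  S=[0.7160]  K=[0.5143; 0.0193]  nu=[0.1059]  x^+=[-1.7016, 1.1260]  P^+=[0.2003 0.1272; 0.1272 0.7526]
step 3: x^-=[-1.7134, 1.2269]  P^-=[0.3818 0.2039; 0.2039 1.0773]  S=[0.6941]  K=[0.5030; 0.0455]  nu=[-1.3603]  x^+=[-2.3977, 1.1650]  P^+=[0.2062 0.1881; 0.1881 1.0758]
step 4: x^-=[-2.4353, 1.2439]  P^-=[0.3952 0.2957; 0.2957 1.5104]  S=[0.6893]  K=[0.5048; 0.0784]  nu=[0.2443]  x^+=[-2.3120, 1.2630]  P^+=[0.2196 0.2684; 0.2684 1.5062]
step 5: x^-=[-2.3413, 1.3600]  P^-=[0.4192 0.4173; 0.4173 2.0870]  S=[0.6891]  K=[0.5115; 0.1211]  nu=[1.1689]  x^+=[-1.7435, 1.5015]  P^+=[0.2390 0.3747; 0.3747 2.0769]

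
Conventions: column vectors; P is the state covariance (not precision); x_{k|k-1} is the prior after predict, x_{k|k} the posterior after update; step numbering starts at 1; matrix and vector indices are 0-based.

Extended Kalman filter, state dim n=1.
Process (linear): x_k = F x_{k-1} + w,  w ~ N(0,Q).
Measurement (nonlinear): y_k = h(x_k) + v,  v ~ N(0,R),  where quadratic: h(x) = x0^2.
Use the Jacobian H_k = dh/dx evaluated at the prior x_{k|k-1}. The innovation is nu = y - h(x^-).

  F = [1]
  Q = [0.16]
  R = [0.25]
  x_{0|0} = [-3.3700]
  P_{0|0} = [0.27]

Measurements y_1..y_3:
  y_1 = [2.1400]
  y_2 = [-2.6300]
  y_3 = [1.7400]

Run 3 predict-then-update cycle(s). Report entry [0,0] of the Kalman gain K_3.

K[0,0] = -0.4104

step 1: x^-=[-3.3700]  P^-=[0.4300]  H_jac=[-6.7400]  S=[19.7839]  K=[-0.1465]  nu=[-9.2169]  x^+=[-2.0198]  P^+=[0.0054]
step 2: x^-=[-2.0198]  P^-=[0.1654]  H_jac=[-4.0396]  S=[2.9496]  K=[-0.2266]  nu=[-6.7095]  x^+=[-0.4996]  P^+=[0.0140]
step 3: x^-=[-0.4996]  P^-=[0.1740]  H_jac=[-0.9992]  S=[0.4238]  K=[-0.4104]  nu=[1.4904]  x^+=[-1.1112]  P^+=[0.1027]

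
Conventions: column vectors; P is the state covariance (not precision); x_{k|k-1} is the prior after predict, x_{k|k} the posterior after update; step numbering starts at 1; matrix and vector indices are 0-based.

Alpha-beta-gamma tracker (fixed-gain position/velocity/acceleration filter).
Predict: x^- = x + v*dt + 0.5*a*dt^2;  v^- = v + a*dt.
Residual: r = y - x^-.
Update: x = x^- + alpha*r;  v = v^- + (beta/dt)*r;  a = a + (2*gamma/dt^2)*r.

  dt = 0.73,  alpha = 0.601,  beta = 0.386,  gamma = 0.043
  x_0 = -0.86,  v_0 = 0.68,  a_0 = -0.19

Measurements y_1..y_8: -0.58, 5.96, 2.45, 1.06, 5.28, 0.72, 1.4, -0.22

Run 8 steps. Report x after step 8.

x_post = -0.2300

step 1: x_pred=-0.4142  r=-0.1658  x^+=-0.5139  v^+=0.4536  a^+=-0.2168
step 2: x_pred=-0.2404  r=6.2004  x^+=3.4860  v^+=3.5740  a^+=0.7839
step 3: x_pred=6.3039  r=-3.8539  x^+=3.9877  v^+=2.1084  a^+=0.1619
step 4: x_pred=5.5700  r=-4.5100  x^+=2.8595  v^+=-0.1581  a^+=-0.5659
step 5: x_pred=2.5933  r=2.6867  x^+=4.2080  v^+=0.8494  a^+=-0.1323
step 6: x_pred=4.7928  r=-4.0728  x^+=2.3451  v^+=-1.4007  a^+=-0.7896
step 7: x_pred=1.1121  r=0.2879  x^+=1.2851  v^+=-1.8249  a^+=-0.7431
step 8: x_pred=-0.2451  r=0.0251  x^+=-0.2300  v^+=-2.3542  a^+=-0.7391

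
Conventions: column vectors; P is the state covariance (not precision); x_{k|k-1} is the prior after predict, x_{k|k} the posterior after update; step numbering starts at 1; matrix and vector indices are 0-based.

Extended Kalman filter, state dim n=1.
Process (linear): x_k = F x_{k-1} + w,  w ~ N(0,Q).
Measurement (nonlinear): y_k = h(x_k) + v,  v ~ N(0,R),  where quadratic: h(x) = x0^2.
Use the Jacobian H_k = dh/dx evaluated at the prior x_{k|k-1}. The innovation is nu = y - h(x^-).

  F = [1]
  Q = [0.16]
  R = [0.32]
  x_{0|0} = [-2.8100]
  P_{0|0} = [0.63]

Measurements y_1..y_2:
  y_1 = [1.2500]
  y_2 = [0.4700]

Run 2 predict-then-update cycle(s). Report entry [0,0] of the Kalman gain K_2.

step 1: x^-=[-2.8100]  P^-=[0.7900]  H_jac=[-5.6200]  S=[25.2717]  K=[-0.1757]  nu=[-6.6461]  x^+=[-1.6424]  P^+=[0.0100]
step 2: x^-=[-1.6424]  P^-=[0.1700]  H_jac=[-3.2848]  S=[2.1543]  K=[-0.2592]  nu=[-2.2275]  x^+=[-1.0650]  P^+=[0.0253]

K[0,0] = -0.2592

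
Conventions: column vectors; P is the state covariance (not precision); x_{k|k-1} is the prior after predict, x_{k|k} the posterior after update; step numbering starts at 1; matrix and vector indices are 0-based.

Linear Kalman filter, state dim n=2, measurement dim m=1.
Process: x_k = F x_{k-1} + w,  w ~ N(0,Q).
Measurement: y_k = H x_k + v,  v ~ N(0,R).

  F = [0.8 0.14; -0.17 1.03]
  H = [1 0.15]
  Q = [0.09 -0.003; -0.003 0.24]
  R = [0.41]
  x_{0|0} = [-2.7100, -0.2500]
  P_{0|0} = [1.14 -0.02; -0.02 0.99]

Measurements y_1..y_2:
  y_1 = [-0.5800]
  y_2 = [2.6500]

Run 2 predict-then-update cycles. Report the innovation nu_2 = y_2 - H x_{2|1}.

step 1: x^-=[-2.2030, 0.2032]  P^-=[0.8345 -0.0313; -0.0313 1.3302]  S=[1.2651]  K=[0.6560; 0.1330]  nu=[1.5925]  x^+=[-1.1584, 0.4150]  P^+=[0.2902 -0.1417; -0.1417 1.3079]
step 2: x^-=[-0.8686, 0.6244]  P^-=[0.2696 0.0328; 0.0328 1.6855]  S=[0.7274]  K=[0.3774; 0.3926]  nu=[3.4249]  x^+=[0.4241, 1.9692]  P^+=[0.1660 -0.0750; -0.0750 1.5734]

innov = [3.4249]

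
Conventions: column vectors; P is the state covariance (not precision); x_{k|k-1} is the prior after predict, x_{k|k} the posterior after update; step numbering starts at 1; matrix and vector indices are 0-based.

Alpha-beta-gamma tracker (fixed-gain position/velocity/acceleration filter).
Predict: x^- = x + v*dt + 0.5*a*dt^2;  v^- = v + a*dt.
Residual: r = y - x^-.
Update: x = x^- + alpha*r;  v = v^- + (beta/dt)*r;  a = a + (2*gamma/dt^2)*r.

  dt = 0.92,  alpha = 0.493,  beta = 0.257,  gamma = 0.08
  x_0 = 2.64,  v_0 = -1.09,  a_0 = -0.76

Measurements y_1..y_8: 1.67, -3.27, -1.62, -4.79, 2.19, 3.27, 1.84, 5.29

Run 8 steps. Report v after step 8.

step 1: x_pred=1.3156  r=0.3544  x^+=1.4903  v^+=-1.6902  a^+=-0.6930
step 2: x_pred=-0.3579  r=-2.9121  x^+=-1.7936  v^+=-3.1412  a^+=-1.2435
step 3: x_pred=-5.2098  r=3.5898  x^+=-3.4400  v^+=-3.2824  a^+=-0.5649
step 4: x_pred=-6.6989  r=1.9089  x^+=-5.7578  v^+=-3.2689  a^+=-0.2040
step 5: x_pred=-8.8515  r=11.0415  x^+=-3.4081  v^+=-0.3722  a^+=1.8832
step 6: x_pred=-2.9535  r=6.2235  x^+=0.1147  v^+=3.0989  a^+=3.0597
step 7: x_pred=4.2605  r=-2.4205  x^+=3.0672  v^+=5.2376  a^+=2.6021
step 8: x_pred=8.9870  r=-3.6970  x^+=7.1644  v^+=6.5988  a^+=1.9032

v_post = 6.5988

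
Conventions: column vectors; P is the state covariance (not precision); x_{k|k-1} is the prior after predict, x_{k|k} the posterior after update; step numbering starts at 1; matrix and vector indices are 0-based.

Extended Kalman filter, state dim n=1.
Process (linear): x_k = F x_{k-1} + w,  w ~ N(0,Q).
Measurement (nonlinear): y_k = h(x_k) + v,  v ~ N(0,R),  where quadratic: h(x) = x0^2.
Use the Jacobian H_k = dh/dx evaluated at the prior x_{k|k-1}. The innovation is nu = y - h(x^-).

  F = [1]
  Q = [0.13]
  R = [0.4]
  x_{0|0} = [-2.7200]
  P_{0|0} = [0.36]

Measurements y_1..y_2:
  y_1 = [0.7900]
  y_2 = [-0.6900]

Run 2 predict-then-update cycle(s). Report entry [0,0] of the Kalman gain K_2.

K[0,0] = -0.2510

step 1: x^-=[-2.7200]  P^-=[0.4900]  H_jac=[-5.4400]  S=[14.9009]  K=[-0.1789]  nu=[-6.6084]  x^+=[-1.5378]  P^+=[0.0132]
step 2: x^-=[-1.5378]  P^-=[0.1432]  H_jac=[-3.0757]  S=[1.7542]  K=[-0.2510]  nu=[-3.0549]  x^+=[-0.7711]  P^+=[0.0326]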